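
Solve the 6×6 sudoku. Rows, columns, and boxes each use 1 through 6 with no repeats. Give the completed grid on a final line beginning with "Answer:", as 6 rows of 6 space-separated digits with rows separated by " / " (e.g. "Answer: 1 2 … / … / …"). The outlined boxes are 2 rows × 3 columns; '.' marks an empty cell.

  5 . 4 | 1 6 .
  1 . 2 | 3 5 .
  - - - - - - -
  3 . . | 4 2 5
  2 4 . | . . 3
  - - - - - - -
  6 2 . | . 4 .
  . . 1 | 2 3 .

Step 1. [r3c3∈{6}] r3c3 has the single candidate 6, so r3c3=6.
Step 2. [r4c3∈{5}] nothing but 5 survives at r4c3, so r4c3=5.
Step 3. [r6c6∈{6}] nothing but 6 survives at r6c6, so r6c6=6.
Step 4. [r2c6∈{4}] nothing but 4 survives at r2c6. So r2c6=4.
Step 5. [r1c6∈{2}] r1c6 has the single candidate 2 ⇒ r1c6=2.
Step 6. [r4c4∈{6}] only 6 remains possible at r4c4, so r4c4=6.
Step 7. [r5c4∈{5}] r5c4 has the single candidate 5 ⇒ r5c4=5.
Step 8. [r1c2∈{3}] r1c2's peers cover all but 3, so r1c2=3.
Step 9. [r5c3∈{3}] r5c3 is down to just 3. So r5c3=3.
Step 10. [r6c2∈{5}] nothing but 5 survives at r6c2 ⇒ r6c2=5.
Step 11. [r4c5∈{1}] only 1 remains possible at r4c5. So r4c5=1.
Step 12. [r3c2∈{1}] nothing but 1 survives at r3c2, so r3c2=1.
Step 13. [r6c1∈{4}] nothing but 4 survives at r6c1. So r6c1=4.
Step 14. [r5c6∈{1}] r5c6 is down to just 1. So r5c6=1.
Step 15. [r2c2∈{6}] r2c2 is down to just 6 ⇒ r2c2=6.

Answer: 5 3 4 1 6 2 / 1 6 2 3 5 4 / 3 1 6 4 2 5 / 2 4 5 6 1 3 / 6 2 3 5 4 1 / 4 5 1 2 3 6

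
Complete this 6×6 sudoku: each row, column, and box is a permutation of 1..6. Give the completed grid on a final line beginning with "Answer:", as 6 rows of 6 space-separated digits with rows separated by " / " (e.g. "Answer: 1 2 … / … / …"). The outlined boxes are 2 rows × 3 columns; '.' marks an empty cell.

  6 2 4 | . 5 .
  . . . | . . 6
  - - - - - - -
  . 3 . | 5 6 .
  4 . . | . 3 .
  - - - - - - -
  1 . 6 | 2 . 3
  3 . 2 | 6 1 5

Step 1. [r4c4∈{1}] nothing but 1 survives at r4c4. So r4c4=1.
Step 2. [r2c3∈{1,3,5}] 3 has one home in col 3: r2c3 ⇒ r2c3=3.
Step 3. [r5c2∈{4,5}] 5 has one home in row 5: r5c2 ⇒ r5c2=5.
Step 4. [r2c4∈{4}] nothing but 4 survives at r2c4, so r2c4=4.
Step 5. [r3c6∈{2,4}] row 3 places 4 nowhere but r3c6, so r3c6=4.
Step 6. [r2c1∈{5}] r2c1 has the single candidate 5 ⇒ r2c1=5.
Step 7. [r5c5∈{4}] r5c5 is down to just 4, so r5c5=4.
Step 8. [r6c2∈{4}] r6c2 has the single candidate 4, so r6c2=4.
Step 9. [r2c5∈{2}] r2c5 is down to just 2 ⇒ r2c5=2.
Step 10. [r3c3∈{1}] r3c3 has the single candidate 1, so r3c3=1.
Step 11. [r4c3∈{5}] r4c3 is down to just 5, so r4c3=5.
Step 12. [r2c2∈{1}] r2c2 has the single candidate 1 ⇒ r2c2=1.
Step 13. [r3c1∈{2}] nothing but 2 survives at r3c1. So r3c1=2.
Step 14. [r4c6∈{2}] r4c6 has the single candidate 2 ⇒ r4c6=2.
Step 15. [r4c2∈{6}] r4c2 has the single candidate 6. So r4c2=6.
Step 16. [r1c4∈{3}] nothing but 3 survives at r1c4, so r1c4=3.
Step 17. [r1c6∈{1}] r1c6's peers cover all but 1, so r1c6=1.

Answer: 6 2 4 3 5 1 / 5 1 3 4 2 6 / 2 3 1 5 6 4 / 4 6 5 1 3 2 / 1 5 6 2 4 3 / 3 4 2 6 1 5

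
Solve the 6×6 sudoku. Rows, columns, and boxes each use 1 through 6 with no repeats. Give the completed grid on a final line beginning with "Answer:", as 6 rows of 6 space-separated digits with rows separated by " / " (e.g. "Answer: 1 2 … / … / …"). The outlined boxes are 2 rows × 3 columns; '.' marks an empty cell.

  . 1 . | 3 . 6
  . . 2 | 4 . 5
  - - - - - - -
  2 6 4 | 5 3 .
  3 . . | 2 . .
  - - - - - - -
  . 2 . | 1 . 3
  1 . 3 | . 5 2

Step 1. [r4c5∈{1,4,6}] row 4 places 6 nowhere but r4c5, so r4c5=6.
Step 2. [r1c3∈{5}] only 5 remains possible at r1c3, so r1c3=5.
Step 3. [r5c1∈{4,5,6}] in row 5, 5 fits only at r5c1, so r5c1=5.
Step 4. [r4c6∈{1,4}] in row 4, 4 fits only at r4c6, so r4c6=4.
Step 5. [r2c1∈{6}] only 6 remains possible at r2c1, so r2c1=6.
Step 6. [r6c4∈{6}] nothing but 6 survives at r6c4. So r6c4=6.
Step 7. [r4c2∈{5}] r4c2 is down to just 5 ⇒ r4c2=5.
Step 8. [r5c3∈{6}] nothing but 6 survives at r5c3. So r5c3=6.
Step 9. [r2c5∈{1}] only 1 remains possible at r2c5 ⇒ r2c5=1.
Step 10. [r1c5∈{2}] r1c5 has the single candidate 2, so r1c5=2.
Step 11. [r4c3∈{1}] only 1 remains possible at r4c3 ⇒ r4c3=1.
Step 12. [r3c6∈{1}] r3c6 is down to just 1 ⇒ r3c6=1.
Step 13. [r2c2∈{3}] r2c2 is down to just 3, so r2c2=3.
Step 14. [r5c5∈{4}] r5c5's peers cover all but 4 ⇒ r5c5=4.
Step 15. [r6c2∈{4}] nothing but 4 survives at r6c2 ⇒ r6c2=4.
Step 16. [r1c1∈{4}] r1c1 has the single candidate 4, so r1c1=4.

Answer: 4 1 5 3 2 6 / 6 3 2 4 1 5 / 2 6 4 5 3 1 / 3 5 1 2 6 4 / 5 2 6 1 4 3 / 1 4 3 6 5 2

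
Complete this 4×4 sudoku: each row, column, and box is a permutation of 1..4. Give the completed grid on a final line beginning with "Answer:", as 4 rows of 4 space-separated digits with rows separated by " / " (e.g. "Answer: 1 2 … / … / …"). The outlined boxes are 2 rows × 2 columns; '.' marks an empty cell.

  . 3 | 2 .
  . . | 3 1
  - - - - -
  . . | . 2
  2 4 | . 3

Step 1. [r1c1∈{1,4}] in row 1, 1 fits only at r1c1 ⇒ r1c1=1.
Step 2. [r3c2∈{1}] nothing but 1 survives at r3c2 ⇒ r3c2=1.
Step 3. [r2c1∈{4}] r2c1 has the single candidate 4. So r2c1=4.
Step 4. [r1c4∈{4}] nothing but 4 survives at r1c4 ⇒ r1c4=4.
Step 5. [r3c1∈{3}] r3c1 is down to just 3. So r3c1=3.
Step 6. [r3c3∈{4}] r3c3 has the single candidate 4 ⇒ r3c3=4.
Step 7. [r4c3∈{1}] r4c3 has the single candidate 1. So r4c3=1.
Step 8. [r2c2∈{2}] r2c2's peers cover all but 2. So r2c2=2.

Answer: 1 3 2 4 / 4 2 3 1 / 3 1 4 2 / 2 4 1 3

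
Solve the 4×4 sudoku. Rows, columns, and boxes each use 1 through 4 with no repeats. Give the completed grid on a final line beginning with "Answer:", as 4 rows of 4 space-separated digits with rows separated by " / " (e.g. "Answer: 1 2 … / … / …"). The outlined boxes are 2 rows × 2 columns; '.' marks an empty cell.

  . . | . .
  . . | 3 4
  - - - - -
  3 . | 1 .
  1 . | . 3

Step 1. [r1c3∈{2}] r1c3's peers cover all but 2, so r1c3=2.
Step 2. [r4c2∈{2,4}] row 4 places 2 nowhere but r4c2 ⇒ r4c2=2.
Step 3. [r1c2∈{1,3,4}] across row 1, 3 lands solely at r1c2, so r1c2=3.
Step 4. [r3c4∈{2}] only 2 remains possible at r3c4, so r3c4=2.
Step 5. [r2c2∈{1}] r2c2 is down to just 1. So r2c2=1.
Step 6. [r2c1∈{2}] nothing but 2 survives at r2c1. So r2c1=2.
Step 7. [r1c4∈{1}] r1c4 has the single candidate 1, so r1c4=1.
Step 8. [r4c3∈{4}] r4c3 has the single candidate 4, so r4c3=4.
Step 9. [r1c1∈{4}] r1c1's peers cover all but 4 ⇒ r1c1=4.
Step 10. [r3c2∈{4}] r3c2 has the single candidate 4. So r3c2=4.

Answer: 4 3 2 1 / 2 1 3 4 / 3 4 1 2 / 1 2 4 3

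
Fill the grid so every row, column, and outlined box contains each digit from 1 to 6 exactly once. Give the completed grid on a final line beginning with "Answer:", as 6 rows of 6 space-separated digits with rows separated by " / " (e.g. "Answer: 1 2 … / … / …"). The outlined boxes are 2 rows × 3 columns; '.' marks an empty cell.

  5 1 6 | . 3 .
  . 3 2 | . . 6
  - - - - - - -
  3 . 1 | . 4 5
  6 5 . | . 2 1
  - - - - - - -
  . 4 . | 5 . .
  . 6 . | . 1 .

Step 1. [r6c1∈{2}] nothing but 2 survives at r6c1 ⇒ r6c1=2.
Step 2. [r5c3∈{3}] r5c3 is down to just 3, so r5c3=3.
Step 3. [r1c4∈{2,4}] in col 4, 2 fits only at r1c4, so r1c4=2.
Step 4. [r1c6∈{4}] nothing but 4 survives at r1c6 ⇒ r1c6=4.
Step 5. [r6c4∈{3,4}] row 6 places 4 nowhere but r6c4, so r6c4=4.
Step 6. [r6c3∈{5}] r6c3 has the single candidate 5, so r6c3=5.
Step 7. [r3c2∈{2}] r3c2's peers cover all but 2. So r3c2=2.
Step 8. [r2c1∈{4}] r2c1's peers cover all but 4 ⇒ r2c1=4.
Step 9. [r5c6∈{2}] only 2 remains possible at r5c6 ⇒ r5c6=2.
Step 10. [r2c4∈{1}] r2c4 has the single candidate 1 ⇒ r2c4=1.
Step 11. [r5c1∈{1}] r5c1 is down to just 1, so r5c1=1.
Step 12. [r4c3∈{4}] r4c3 has the single candidate 4 ⇒ r4c3=4.
Step 13. [r2c5∈{5}] r2c5 is down to just 5. So r2c5=5.
Step 14. [r6c6∈{3}] r6c6's peers cover all but 3, so r6c6=3.
Step 15. [r3c4∈{6}] nothing but 6 survives at r3c4. So r3c4=6.
Step 16. [r5c5∈{6}] r5c5 is down to just 6 ⇒ r5c5=6.
Step 17. [r4c4∈{3}] r4c4 has the single candidate 3 ⇒ r4c4=3.

Answer: 5 1 6 2 3 4 / 4 3 2 1 5 6 / 3 2 1 6 4 5 / 6 5 4 3 2 1 / 1 4 3 5 6 2 / 2 6 5 4 1 3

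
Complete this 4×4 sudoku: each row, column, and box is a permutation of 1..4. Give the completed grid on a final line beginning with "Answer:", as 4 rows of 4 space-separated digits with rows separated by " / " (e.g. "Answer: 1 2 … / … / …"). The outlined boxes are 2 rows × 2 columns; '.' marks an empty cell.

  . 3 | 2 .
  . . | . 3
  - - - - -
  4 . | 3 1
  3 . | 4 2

Step 1. [r2c2∈{1,2,4}] 4 has one home in row 2: r2c2, so r2c2=4.
Step 2. [r2c1∈{1,2}] across row 2, 2 lands solely at r2c1 ⇒ r2c1=2.
Step 3. [r4c2∈{1}] only 1 remains possible at r4c2. So r4c2=1.
Step 4. [r2c3∈{1}] r2c3 has the single candidate 1 ⇒ r2c3=1.
Step 5. [r3c2∈{2}] r3c2's peers cover all but 2. So r3c2=2.
Step 6. [r1c1∈{1}] r1c1 is down to just 1 ⇒ r1c1=1.
Step 7. [r1c4∈{4}] r1c4's peers cover all but 4. So r1c4=4.

Answer: 1 3 2 4 / 2 4 1 3 / 4 2 3 1 / 3 1 4 2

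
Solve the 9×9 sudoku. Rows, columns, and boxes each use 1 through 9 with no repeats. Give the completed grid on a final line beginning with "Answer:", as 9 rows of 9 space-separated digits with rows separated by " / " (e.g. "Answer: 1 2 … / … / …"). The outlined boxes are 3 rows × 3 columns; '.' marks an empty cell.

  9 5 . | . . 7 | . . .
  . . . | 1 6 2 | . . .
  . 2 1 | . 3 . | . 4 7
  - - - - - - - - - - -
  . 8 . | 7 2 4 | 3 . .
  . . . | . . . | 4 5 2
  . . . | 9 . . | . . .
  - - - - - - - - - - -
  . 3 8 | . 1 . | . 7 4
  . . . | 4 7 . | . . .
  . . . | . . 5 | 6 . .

Step 1. [r1c4∈{8}] only 8 remains possible at r1c4, so r1c4=8.
Step 2. [r3c1∈{6,8}] row 3 places 6 nowhere but r3c1. So r3c1=6.
Step 3. [r9c5∈{8,9}] 9 has one home in col 5: r9c5, so r9c5=9.
Step 4. [r7c7∈{2,5,9}] in row 7, 9 fits only at r7c7. So r7c7=9.
Step 5. [r8c6∈{3,6,8}] 8 has one home in box 8: r8c6, so r8c6=8.
Step 6. [r2c1∈{3,4,7,8}] in col 1, 8 fits only at r2c1. So r2c1=8.
Step 7. [r7c1∈{2,5}] r7c1 is the only open cell in row 7 admitting 5, so r7c1=5.
Step 8. [r4c1∈{1}] only 1 remains possible at r4c1 ⇒ r4c1=1.
Step 9. [r8c1∈{2}] r8c1's peers cover all but 2 ⇒ r8c1=2.
Step 10. [r6c3∈{2,3,4,5,6,7}] row 6 places 2 nowhere but r6c3, so r6c3=2.
Step 11. [r9c8∈{1,2,3,8}] r9c8 is the only open cell in box 9 admitting 2 ⇒ r9c8=2.
Step 12. [r6c8∈{1,6,8}] r6c8 is the only open cell in col 8 admitting 8 ⇒ r6c8=8.
Step 13. [r7c6∈{6}] r7c6 is down to just 6. So r7c6=6.
Step 14. [r6c7∈{1,7}] 7 has one home in col 7: r6c7 ⇒ r6c7=7.
Step 15. [r6c9∈{1,6}] across box 6, 1 lands solely at r6c9. So r6c9=1.
Step 16. [r6c2∈{4,6}] across row 6, 6 lands solely at r6c2. So r6c2=6.
Step 17. [r6c6∈{3}] only 3 remains possible at r6c6, so r6c6=3.
Step 18. [r2c7∈{5}] only 5 remains possible at r2c7, so r2c7=5.
Step 19. [r9c2∈{1,4,7}] r9c2 is the only open cell in row 9 admitting 1. So r9c2=1.
Step 20. [r2c2∈{4,7}] 4 has one home in col 2: r2c2. So r2c2=4.
Step 21. [r1c3∈{3}] r1c3's peers cover all but 3, so r1c3=3.
Step 22. [r5c2∈{7,9}] in col 2, 7 fits only at r5c2. So r5c2=7.
Step 23. [r1c9∈{6}] r1c9 has the single candidate 6 ⇒ r1c9=6.
Step 24. [r4c9∈{9}] nothing but 9 survives at r4c9, so r4c9=9.
Step 25. [r2c9∈{3}] only 3 remains possible at r2c9. So r2c9=3.
Step 26. [r1c8∈{1}] nothing but 1 survives at r1c8. So r1c8=1.
Step 27. [r9c3∈{4,7}] across col 3, 4 lands solely at r9c3. So r9c3=4.
Step 28. [r8c3∈{6,9}] r8c3 is the only open cell in row 8 admitting 6, so r8c3=6.
Step 29. [r4c8∈{6}] only 6 remains possible at r4c8. So r4c8=6.
Step 30. [r6c1∈{4}] r6c1 has the single candidate 4. So r6c1=4.
Step 31. [r3c4∈{5}] r3c4's peers cover all but 5, so r3c4=5.
Step 32. [r9c9∈{8}] r9c9 has the single candidate 8 ⇒ r9c9=8.
Step 33. [r3c7∈{8}] nothing but 8 survives at r3c7, so r3c7=8.
Step 34. [r8c7∈{1}] only 1 remains possible at r8c7, so r8c7=1.
Step 35. [r4c3∈{5}] r4c3 has the single candidate 5. So r4c3=5.
Step 36. [r1c5∈{4}] r1c5's peers cover all but 4 ⇒ r1c5=4.
Step 37. [r6c5∈{5}] nothing but 5 survives at r6c5 ⇒ r6c5=5.
Step 38. [r8c8∈{3}] nothing but 3 survives at r8c8. So r8c8=3.
Step 39. [r5c3∈{9}] only 9 remains possible at r5c3 ⇒ r5c3=9.
Step 40. [r5c5∈{8}] only 8 remains possible at r5c5. So r5c5=8.
Step 41. [r1c7∈{2}] only 2 remains possible at r1c7, so r1c7=2.
Step 42. [r3c6∈{9}] nothing but 9 survives at r3c6 ⇒ r3c6=9.
Step 43. [r5c1∈{3}] only 3 remains possible at r5c1, so r5c1=3.
Step 44. [r9c4∈{3}] r9c4's peers cover all but 3, so r9c4=3.
Step 45. [r8c9∈{5}] nothing but 5 survives at r8c9, so r8c9=5.
Step 46. [r2c3∈{7}] r2c3 is down to just 7, so r2c3=7.
Step 47. [r5c4∈{6}] r5c4 is down to just 6 ⇒ r5c4=6.
Step 48. [r8c2∈{9}] r8c2's peers cover all but 9. So r8c2=9.
Step 49. [r9c1∈{7}] r9c1's peers cover all but 7. So r9c1=7.
Step 50. [r7c4∈{2}] r7c4's peers cover all but 2 ⇒ r7c4=2.
Step 51. [r5c6∈{1}] r5c6 has the single candidate 1. So r5c6=1.
Step 52. [r2c8∈{9}] r2c8's peers cover all but 9 ⇒ r2c8=9.

Answer: 9 5 3 8 4 7 2 1 6 / 8 4 7 1 6 2 5 9 3 / 6 2 1 5 3 9 8 4 7 / 1 8 5 7 2 4 3 6 9 / 3 7 9 6 8 1 4 5 2 / 4 6 2 9 5 3 7 8 1 / 5 3 8 2 1 6 9 7 4 / 2 9 6 4 7 8 1 3 5 / 7 1 4 3 9 5 6 2 8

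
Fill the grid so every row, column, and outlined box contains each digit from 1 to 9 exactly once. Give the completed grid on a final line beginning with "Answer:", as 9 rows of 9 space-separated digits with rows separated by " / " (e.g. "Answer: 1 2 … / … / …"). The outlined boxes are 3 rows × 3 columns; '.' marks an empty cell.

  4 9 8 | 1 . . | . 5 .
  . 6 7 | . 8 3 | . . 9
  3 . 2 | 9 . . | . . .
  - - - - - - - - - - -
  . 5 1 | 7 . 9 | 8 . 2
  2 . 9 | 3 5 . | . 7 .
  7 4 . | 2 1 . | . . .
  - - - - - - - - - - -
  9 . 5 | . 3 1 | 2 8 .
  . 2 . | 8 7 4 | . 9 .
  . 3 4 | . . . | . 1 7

Step 1. [r8c3∈{6}] r8c3's peers cover all but 6. So r8c3=6.
Step 2. [r4c8∈{3,4,6}] row 4 places 3 nowhere but r4c8. So r4c8=3.
Step 3. [r6c8∈{6}] r6c8's peers cover all but 6. So r6c8=6.
Step 4. [r5c6∈{6,8}] row 5 places 6 nowhere but r5c6, so r5c6=6.
Step 5. [r3c8∈{4}] r3c8's peers cover all but 4 ⇒ r3c8=4.
Step 6. [r2c7∈{1}] r2c7's peers cover all but 1. So r2c7=1.
Step 7. [r3c5∈{6}] r3c5's peers cover all but 6. So r3c5=6.
Step 8. [r3c6∈{5,7}] in row 3, 5 fits only at r3c6 ⇒ r3c6=5.
Step 9. [r7c9∈{4,6}] r7c9 is the only open cell in row 7 admitting 4, so r7c9=4.
Step 10. [r9c7∈{5,6}] r9c7 is the only open cell in box 9 admitting 6. So r9c7=6.
Step 11. [r1c5∈{2}] r1c5's peers cover all but 2. So r1c5=2.
Step 12. [r6c9∈{5}] r6c9 is down to just 5, so r6c9=5.
Step 13. [r8c9∈{3}] r8c9 is down to just 3. So r8c9=3.
Step 14. [r3c7∈{7}] r3c7 is down to just 7 ⇒ r3c7=7.
Step 15. [r1c9∈{6}] r1c9 has the single candidate 6, so r1c9=6.
Step 16. [r9c5∈{9}] r9c5 has the single candidate 9. So r9c5=9.
Step 17. [r4c1∈{6}] only 6 remains possible at r4c1. So r4c1=6.
Step 18. [r8c7∈{5}] nothing but 5 survives at r8c7. So r8c7=5.
Step 19. [r6c3∈{3}] nothing but 3 survives at r6c3 ⇒ r6c3=3.
Step 20. [r5c7∈{4}] r5c7 has the single candidate 4. So r5c7=4.
Step 21. [r9c4∈{5}] only 5 remains possible at r9c4. So r9c4=5.
Step 22. [r9c6∈{2}] r9c6 has the single candidate 2 ⇒ r9c6=2.
Step 23. [r1c7∈{3}] nothing but 3 survives at r1c7. So r1c7=3.
Step 24. [r3c2∈{1}] r3c2 has the single candidate 1, so r3c2=1.
Step 25. [r2c8∈{2}] r2c8 is down to just 2, so r2c8=2.
Step 26. [r3c9∈{8}] only 8 remains possible at r3c9, so r3c9=8.
Step 27. [r9c1∈{8}] nothing but 8 survives at r9c1, so r9c1=8.
Step 28. [r7c2∈{7}] r7c2's peers cover all but 7. So r7c2=7.
Step 29. [r2c1∈{5}] nothing but 5 survives at r2c1, so r2c1=5.
Step 30. [r8c1∈{1}] only 1 remains possible at r8c1, so r8c1=1.
Step 31. [r5c2∈{8}] only 8 remains possible at r5c2. So r5c2=8.
Step 32. [r7c4∈{6}] only 6 remains possible at r7c4. So r7c4=6.
Step 33. [r4c5∈{4}] r4c5's peers cover all but 4. So r4c5=4.
Step 34. [r5c9∈{1}] r5c9's peers cover all but 1, so r5c9=1.
Step 35. [r2c4∈{4}] r2c4 is down to just 4, so r2c4=4.
Step 36. [r6c7∈{9}] r6c7's peers cover all but 9, so r6c7=9.
Step 37. [r1c6∈{7}] r1c6 is down to just 7 ⇒ r1c6=7.
Step 38. [r6c6∈{8}] nothing but 8 survives at r6c6, so r6c6=8.

Answer: 4 9 8 1 2 7 3 5 6 / 5 6 7 4 8 3 1 2 9 / 3 1 2 9 6 5 7 4 8 / 6 5 1 7 4 9 8 3 2 / 2 8 9 3 5 6 4 7 1 / 7 4 3 2 1 8 9 6 5 / 9 7 5 6 3 1 2 8 4 / 1 2 6 8 7 4 5 9 3 / 8 3 4 5 9 2 6 1 7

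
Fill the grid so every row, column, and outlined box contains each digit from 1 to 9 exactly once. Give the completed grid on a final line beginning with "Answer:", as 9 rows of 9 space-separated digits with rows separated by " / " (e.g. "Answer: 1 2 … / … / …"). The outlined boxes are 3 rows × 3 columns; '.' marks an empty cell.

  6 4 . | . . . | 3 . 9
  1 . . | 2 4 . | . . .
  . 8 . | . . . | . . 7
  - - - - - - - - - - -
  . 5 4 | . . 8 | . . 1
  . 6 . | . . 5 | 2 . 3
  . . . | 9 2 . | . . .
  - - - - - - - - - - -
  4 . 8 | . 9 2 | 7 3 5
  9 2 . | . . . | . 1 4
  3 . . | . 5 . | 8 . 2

Step 1. [r8c7∈{6}] r8c7 has the single candidate 6 ⇒ r8c7=6.
Step 2. [r3c1∈{2,5}] across col 1, 5 lands solely at r3c1 ⇒ r3c1=5.
Step 3. [r5c3∈{1,7,9}] across box 4, 9 lands solely at r5c3, so r5c3=9.
Step 4. [r7c4∈{1,6}] across row 7, 6 lands solely at r7c4. So r7c4=6.
Step 5. [r3c6∈{1,3,6,9}] in row 3, 9 fits only at r3c6, so r3c6=9.
Step 6. [r1c4∈{1,5,7,8}] col 4 places 5 nowhere but r1c4. So r1c4=5.
Step 7. [r1c5∈{1,7,8}] box 2 places 8 nowhere but r1c5 ⇒ r1c5=8.
Step 8. [r1c6∈{1,7}] r1c6 is the only open cell in row 1 admitting 1 ⇒ r1c6=1.
Step 9. [r2c6∈{3,6,7}] in box 2, 7 fits only at r2c6. So r2c6=7.
Step 10. [r6c6∈{3,4,6}] col 6 places 6 nowhere but r6c6. So r6c6=6.
Step 11. [r9c4∈{1,4,7}] 1 has one home in box 8: r9c4 ⇒ r9c4=1.
Step 12. [r3c4∈{3}] only 3 remains possible at r3c4, so r3c4=3.
Step 13. [r4c4∈{7}] nothing but 7 survives at r4c4, so r4c4=7.
Step 14. [r1c3∈{2,7}] r1c3 is the only open cell in row 1 admitting 7 ⇒ r1c3=7.
Step 15. [r6c9∈{8}] only 8 remains possible at r6c9, so r6c9=8.
Step 16. [r4c8∈{6,9}] across row 4, 6 lands solely at r4c8. So r4c8=6.
Step 17. [r6c1∈{7}] only 7 remains possible at r6c1. So r6c1=7.
Step 18. [r2c3∈{3}] r2c3 has the single candidate 3, so r2c3=3.
Step 19. [r2c7∈{5}] r2c7 is down to just 5, so r2c7=5.
Step 20. [r6c7∈{4}] r6c7 has the single candidate 4, so r6c7=4.
Step 21. [r6c2∈{1,3}] across row 6, 3 lands solely at r6c2. So r6c2=3.
Step 22. [r8c5∈{3,7}] in row 8, 7 fits only at r8c5. So r8c5=7.
Step 23. [r1c8∈{2}] only 2 remains possible at r1c8. So r1c8=2.
Step 24. [r5c8∈{7}] only 7 remains possible at r5c8, so r5c8=7.
Step 25. [r7c2∈{1}] r7c2's peers cover all but 1, so r7c2=1.
Step 26. [r9c3∈{6}] r9c3's peers cover all but 6, so r9c3=6.
Step 27. [r2c8∈{8}] r2c8 has the single candidate 8, so r2c8=8.
Step 28. [r2c9∈{6}] only 6 remains possible at r2c9. So r2c9=6.
Step 29. [r9c2∈{7}] nothing but 7 survives at r9c2. So r9c2=7.
Step 30. [r3c8∈{4}] only 4 remains possible at r3c8 ⇒ r3c8=4.
Step 31. [r3c5∈{6}] r3c5 is down to just 6. So r3c5=6.
Step 32. [r9c8∈{9}] r9c8's peers cover all but 9. So r9c8=9.
Step 33. [r8c3∈{5}] nothing but 5 survives at r8c3 ⇒ r8c3=5.
Step 34. [r6c3∈{1}] r6c3's peers cover all but 1, so r6c3=1.
Step 35. [r5c1∈{8}] only 8 remains possible at r5c1. So r5c1=8.
Step 36. [r4c7∈{9}] only 9 remains possible at r4c7 ⇒ r4c7=9.
Step 37. [r3c3∈{2}] r3c3's peers cover all but 2. So r3c3=2.
Step 38. [r9c6∈{4}] r9c6's peers cover all but 4 ⇒ r9c6=4.
Step 39. [r2c2∈{9}] nothing but 9 survives at r2c2, so r2c2=9.
Step 40. [r8c6∈{3}] only 3 remains possible at r8c6, so r8c6=3.
Step 41. [r4c1∈{2}] nothing but 2 survives at r4c1, so r4c1=2.
Step 42. [r5c5∈{1}] r5c5 is down to just 1, so r5c5=1.
Step 43. [r3c7∈{1}] r3c7 is down to just 1, so r3c7=1.
Step 44. [r5c4∈{4}] r5c4 is down to just 4. So r5c4=4.
Step 45. [r4c5∈{3}] r4c5 is down to just 3 ⇒ r4c5=3.
Step 46. [r8c4∈{8}] r8c4's peers cover all but 8. So r8c4=8.
Step 47. [r6c8∈{5}] r6c8's peers cover all but 5. So r6c8=5.

Answer: 6 4 7 5 8 1 3 2 9 / 1 9 3 2 4 7 5 8 6 / 5 8 2 3 6 9 1 4 7 / 2 5 4 7 3 8 9 6 1 / 8 6 9 4 1 5 2 7 3 / 7 3 1 9 2 6 4 5 8 / 4 1 8 6 9 2 7 3 5 / 9 2 5 8 7 3 6 1 4 / 3 7 6 1 5 4 8 9 2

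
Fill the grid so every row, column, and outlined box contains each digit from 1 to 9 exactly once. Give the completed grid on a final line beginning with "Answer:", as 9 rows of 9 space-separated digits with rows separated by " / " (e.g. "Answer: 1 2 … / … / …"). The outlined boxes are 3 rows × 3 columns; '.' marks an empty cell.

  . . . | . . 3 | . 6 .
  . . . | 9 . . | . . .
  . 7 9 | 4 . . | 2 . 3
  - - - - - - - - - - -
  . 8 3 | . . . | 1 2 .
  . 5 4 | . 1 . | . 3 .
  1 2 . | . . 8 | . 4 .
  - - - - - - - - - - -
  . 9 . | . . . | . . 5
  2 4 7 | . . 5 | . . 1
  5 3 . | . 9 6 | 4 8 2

Step 1. [r9c4∈{1,7}] row 9 places 7 nowhere but r9c4, so r9c4=7.
Step 2. [r6c3∈{6}] nothing but 6 survives at r6c3. So r6c3=6.
Step 3. [r6c7∈{5,7,9}] box 6 places 5 nowhere but r6c7. So r6c7=5.
Step 4. [r6c9∈{7,9}] across row 6, 9 lands solely at r6c9, so r6c9=9.
Step 5. [r6c5∈{3,7}] across row 6, 7 lands solely at r6c5. So r6c5=7.
Step 6. [r2c6∈{1,2,7}] col 6 places 7 nowhere but r2c6. So r2c6=7.
Step 7. [r2c7∈{8}] r2c7's peers cover all but 8. So r2c7=8.
Step 8. [r1c2∈{1}] r1c2 is down to just 1. So r1c2=1.
Step 9. [r7c4∈{1,2,3,8}] r7c4 is the only open cell in col 4 admitting 1. So r7c4=1.
Step 10. [r7c1∈{6,8}] in box 7, 6 fits only at r7c1, so r7c1=6.
Step 11. [r3c5∈{5,6,8}] r3c5 is the only open cell in row 3 admitting 6 ⇒ r3c5=6.
Step 12. [r8c7∈{3,6,9}] row 8 places 6 nowhere but r8c7. So r8c7=6.
Step 13. [r5c7∈{7}] only 7 remains possible at r5c7. So r5c7=7.
Step 14. [r2c9∈{4}] r2c9 has the single candidate 4. So r2c9=4.
Step 15. [r5c1∈{9}] r5c1 is down to just 9, so r5c1=9.
Step 16. [r2c8∈{1,5}] in row 2, 1 fits only at r2c8 ⇒ r2c8=1.
Step 17. [r3c1∈{8}] r3c1 has the single candidate 8 ⇒ r3c1=8.
Step 18. [r4c9∈{6}] r4c9's peers cover all but 6, so r4c9=6.
Step 19. [r5c6∈{2}] r5c6 has the single candidate 2. So r5c6=2.
Step 20. [r7c5∈{2,3,4,8}] across row 7, 2 lands solely at r7c5. So r7c5=2.
Step 21. [r2c5∈{5}] only 5 remains possible at r2c5 ⇒ r2c5=5.
Step 22. [r1c4∈{2,8}] r1c4 is the only open cell in col 4 admitting 2. So r1c4=2.
Step 23. [r8c4∈{3,8}] across col 4, 8 lands solely at r8c4. So r8c4=8.
Step 24. [r7c6∈{4}] only 4 remains possible at r7c6. So r7c6=4.
Step 25. [r7c8∈{7}] r7c8 is down to just 7, so r7c8=7.
Step 26. [r5c9∈{8}] r5c9's peers cover all but 8, so r5c9=8.
Step 27. [r7c7∈{3}] nothing but 3 survives at r7c7, so r7c7=3.
Step 28. [r2c2∈{6}] nothing but 6 survives at r2c2. So r2c2=6.
Step 29. [r3c6∈{1}] r3c6's peers cover all but 1, so r3c6=1.
Step 30. [r1c5∈{8}] nothing but 8 survives at r1c5 ⇒ r1c5=8.
Step 31. [r4c1∈{7}] only 7 remains possible at r4c1 ⇒ r4c1=7.
Step 32. [r2c1∈{3}] nothing but 3 survives at r2c1 ⇒ r2c1=3.
Step 33. [r1c1∈{4}] r1c1's peers cover all but 4 ⇒ r1c1=4.
Step 34. [r8c5∈{3}] only 3 remains possible at r8c5, so r8c5=3.
Step 35. [r7c3∈{8}] r7c3's peers cover all but 8. So r7c3=8.
Step 36. [r4c6∈{9}] r4c6 has the single candidate 9. So r4c6=9.
Step 37. [r8c8∈{9}] r8c8 has the single candidate 9, so r8c8=9.
Step 38. [r6c4∈{3}] nothing but 3 survives at r6c4, so r6c4=3.
Step 39. [r4c5∈{4}] only 4 remains possible at r4c5. So r4c5=4.
Step 40. [r9c3∈{1}] only 1 remains possible at r9c3, so r9c3=1.
Step 41. [r4c4∈{5}] r4c4 is down to just 5 ⇒ r4c4=5.
Step 42. [r5c4∈{6}] only 6 remains possible at r5c4 ⇒ r5c4=6.
Step 43. [r1c9∈{7}] nothing but 7 survives at r1c9, so r1c9=7.
Step 44. [r1c3∈{5}] r1c3 has the single candidate 5, so r1c3=5.
Step 45. [r1c7∈{9}] r1c7 has the single candidate 9, so r1c7=9.
Step 46. [r2c3∈{2}] nothing but 2 survives at r2c3. So r2c3=2.
Step 47. [r3c8∈{5}] nothing but 5 survives at r3c8. So r3c8=5.

Answer: 4 1 5 2 8 3 9 6 7 / 3 6 2 9 5 7 8 1 4 / 8 7 9 4 6 1 2 5 3 / 7 8 3 5 4 9 1 2 6 / 9 5 4 6 1 2 7 3 8 / 1 2 6 3 7 8 5 4 9 / 6 9 8 1 2 4 3 7 5 / 2 4 7 8 3 5 6 9 1 / 5 3 1 7 9 6 4 8 2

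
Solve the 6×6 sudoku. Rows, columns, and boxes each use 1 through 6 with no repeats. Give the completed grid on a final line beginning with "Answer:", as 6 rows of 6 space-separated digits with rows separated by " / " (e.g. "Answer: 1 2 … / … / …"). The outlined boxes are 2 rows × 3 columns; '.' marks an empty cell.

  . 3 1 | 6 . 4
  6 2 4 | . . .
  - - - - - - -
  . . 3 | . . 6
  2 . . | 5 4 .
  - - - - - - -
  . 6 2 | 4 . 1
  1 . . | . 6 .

Step 1. [r1c1∈{5}] nothing but 5 survives at r1c1, so r1c1=5.
Step 2. [r6c6∈{2,3,5}] r6c6 is the only open cell in col 6 admitting 2 ⇒ r6c6=2.
Step 3. [r3c2∈{1,4,5}] row 3 places 5 nowhere but r3c2, so r3c2=5.
Step 4. [r5c5∈{3,5}] 5 has one home in row 5: r5c5, so r5c5=5.
Step 5. [r2c5∈{1,3}] across col 5, 3 lands solely at r2c5, so r2c5=3.
Step 6. [r3c5∈{1,2}] in col 5, 1 fits only at r3c5, so r3c5=1.
Step 7. [r2c6∈{5}] only 5 remains possible at r2c6 ⇒ r2c6=5.
Step 8. [r3c1∈{4}] r3c1 has the single candidate 4, so r3c1=4.
Step 9. [r2c4∈{1}] r2c4's peers cover all but 1 ⇒ r2c4=1.
Step 10. [r6c4∈{3}] nothing but 3 survives at r6c4. So r6c4=3.
Step 11. [r4c2∈{1}] r4c2 is down to just 1, so r4c2=1.
Step 12. [r6c3∈{5}] r6c3 is down to just 5. So r6c3=5.
Step 13. [r5c1∈{3}] r5c1 has the single candidate 3 ⇒ r5c1=3.
Step 14. [r3c4∈{2}] only 2 remains possible at r3c4. So r3c4=2.
Step 15. [r1c5∈{2}] r1c5 has the single candidate 2. So r1c5=2.
Step 16. [r4c3∈{6}] r4c3's peers cover all but 6. So r4c3=6.
Step 17. [r6c2∈{4}] r6c2 is down to just 4 ⇒ r6c2=4.
Step 18. [r4c6∈{3}] nothing but 3 survives at r4c6 ⇒ r4c6=3.

Answer: 5 3 1 6 2 4 / 6 2 4 1 3 5 / 4 5 3 2 1 6 / 2 1 6 5 4 3 / 3 6 2 4 5 1 / 1 4 5 3 6 2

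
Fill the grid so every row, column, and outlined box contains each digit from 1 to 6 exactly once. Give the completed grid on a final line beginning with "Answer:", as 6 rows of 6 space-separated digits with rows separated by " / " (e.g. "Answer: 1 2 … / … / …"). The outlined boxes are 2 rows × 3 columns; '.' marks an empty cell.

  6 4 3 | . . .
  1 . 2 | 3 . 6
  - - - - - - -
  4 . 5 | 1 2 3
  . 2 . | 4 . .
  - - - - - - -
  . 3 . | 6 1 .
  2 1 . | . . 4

Step 1. [r1c5∈{5}] nothing but 5 survives at r1c5 ⇒ r1c5=5.
Step 2. [r5c6∈{2,5}] r5c6 is the only open cell in row 5 admitting 2. So r5c6=2.
Step 3. [r4c3∈{1,6}] r4c3 is the only open cell in row 4 admitting 1. So r4c3=1.
Step 4. [r4c6∈{5}] r4c6's peers cover all but 5, so r4c6=5.
Step 5. [r5c3∈{4}] only 4 remains possible at r5c3 ⇒ r5c3=4.
Step 6. [r6c5∈{3}] r6c5 has the single candidate 3. So r6c5=3.
Step 7. [r1c4∈{2}] r1c4 has the single candidate 2 ⇒ r1c4=2.
Step 8. [r6c3∈{6}] r6c3's peers cover all but 6 ⇒ r6c3=6.
Step 9. [r6c4∈{5}] r6c4 has the single candidate 5. So r6c4=5.
Step 10. [r3c2∈{6}] r3c2 is down to just 6. So r3c2=6.
Step 11. [r4c5∈{6}] r4c5 is down to just 6. So r4c5=6.
Step 12. [r5c1∈{5}] nothing but 5 survives at r5c1 ⇒ r5c1=5.
Step 13. [r2c5∈{4}] r2c5 has the single candidate 4, so r2c5=4.
Step 14. [r4c1∈{3}] only 3 remains possible at r4c1. So r4c1=3.
Step 15. [r2c2∈{5}] r2c2's peers cover all but 5 ⇒ r2c2=5.
Step 16. [r1c6∈{1}] r1c6 is down to just 1 ⇒ r1c6=1.

Answer: 6 4 3 2 5 1 / 1 5 2 3 4 6 / 4 6 5 1 2 3 / 3 2 1 4 6 5 / 5 3 4 6 1 2 / 2 1 6 5 3 4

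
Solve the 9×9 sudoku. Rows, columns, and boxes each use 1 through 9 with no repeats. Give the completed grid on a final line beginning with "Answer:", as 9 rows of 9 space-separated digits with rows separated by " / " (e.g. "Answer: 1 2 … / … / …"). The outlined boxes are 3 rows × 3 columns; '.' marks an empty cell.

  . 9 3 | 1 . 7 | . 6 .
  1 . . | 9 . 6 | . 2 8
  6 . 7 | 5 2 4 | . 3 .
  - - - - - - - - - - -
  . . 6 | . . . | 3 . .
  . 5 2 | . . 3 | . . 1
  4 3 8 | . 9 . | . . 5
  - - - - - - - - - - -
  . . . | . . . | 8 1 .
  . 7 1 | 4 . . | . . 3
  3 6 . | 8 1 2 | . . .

Step 1. [r7c9∈{2,4,6,7,9}] in col 9, 6 fits only at r7c9. So r7c9=6.
Step 2. [r6c8∈{7}] r6c8 has the single candidate 7 ⇒ r6c8=7.
Step 3. [r4c6∈{1,5,8}] across col 6, 8 lands solely at r4c6, so r4c6=8.
Step 4. [r1c1∈{2,5,8}] 2 has one home in row 1: r1c1, so r1c1=2.
Step 5. [r4c5∈{4,5,7}] across row 4, 5 lands solely at r4c5. So r4c5=5.
Step 6. [r1c9∈{4}] r1c9 has the single candidate 4. So r1c9=4.
Step 7. [r4c8∈{4,9}] r4c8 is the only open cell in row 4 admitting 4. So r4c8=4.
Step 8. [r2c3∈{4,5}] in box 1, 5 fits only at r2c3, so r2c3=5.
Step 9. [r9c7∈{4,5,7,9}] across col 7, 4 lands solely at r9c7, so r9c7=4.
Step 10. [r9c3∈{9}] r9c3 has the single candidate 9, so r9c3=9.
Step 11. [r4c9∈{2,9}] 2 has one home in col 9: r4c9 ⇒ r4c9=2.
Step 12. [r4c4∈{7}] r4c4 has the single candidate 7, so r4c4=7.
Step 13. [r5c4∈{6}] r5c4 has the single candidate 6, so r5c4=6.
Step 14. [r5c7∈{9}] nothing but 9 survives at r5c7 ⇒ r5c7=9.
Step 15. [r8c8∈{5,9}] across col 8, 9 lands solely at r8c8. So r8c8=9.
Step 16. [r8c6∈{5}] r8c6 is down to just 5. So r8c6=5.
Step 17. [r2c2∈{4}] nothing but 4 survives at r2c2, so r2c2=4.
Step 18. [r2c5∈{3}] only 3 remains possible at r2c5 ⇒ r2c5=3.
Step 19. [r6c6∈{1}] nothing but 1 survives at r6c6, so r6c6=1.
Step 20. [r9c8∈{5}] r9c8's peers cover all but 5, so r9c8=5.
Step 21. [r1c7∈{5}] nothing but 5 survives at r1c7. So r1c7=5.
Step 22. [r3c7∈{1}] r3c7 is down to just 1 ⇒ r3c7=1.
Step 23. [r8c7∈{2}] only 2 remains possible at r8c7. So r8c7=2.
Step 24. [r7c5∈{7}] only 7 remains possible at r7c5, so r7c5=7.
Step 25. [r5c8∈{8}] r5c8 has the single candidate 8, so r5c8=8.
Step 26. [r5c1∈{7}] nothing but 7 survives at r5c1 ⇒ r5c1=7.
Step 27. [r7c1∈{5}] r7c1 has the single candidate 5 ⇒ r7c1=5.
Step 28. [r4c2∈{1}] r4c2 has the single candidate 1. So r4c2=1.
Step 29. [r1c5∈{8}] r1c5 is down to just 8, so r1c5=8.
Step 30. [r7c6∈{9}] r7c6 has the single candidate 9. So r7c6=9.
Step 31. [r7c2∈{2}] only 2 remains possible at r7c2, so r7c2=2.
Step 32. [r6c7∈{6}] only 6 remains possible at r6c7, so r6c7=6.
Step 33. [r7c4∈{3}] r7c4's peers cover all but 3 ⇒ r7c4=3.
Step 34. [r4c1∈{9}] r4c1 is down to just 9. So r4c1=9.
Step 35. [r7c3∈{4}] r7c3 is down to just 4, so r7c3=4.
Step 36. [r8c5∈{6}] only 6 remains possible at r8c5 ⇒ r8c5=6.
Step 37. [r6c4∈{2}] r6c4 is down to just 2 ⇒ r6c4=2.
Step 38. [r9c9∈{7}] r9c9 is down to just 7 ⇒ r9c9=7.
Step 39. [r8c1∈{8}] r8c1's peers cover all but 8 ⇒ r8c1=8.
Step 40. [r2c7∈{7}] r2c7 has the single candidate 7 ⇒ r2c7=7.
Step 41. [r3c2∈{8}] r3c2 is down to just 8 ⇒ r3c2=8.
Step 42. [r5c5∈{4}] r5c5 is down to just 4, so r5c5=4.
Step 43. [r3c9∈{9}] only 9 remains possible at r3c9 ⇒ r3c9=9.

Answer: 2 9 3 1 8 7 5 6 4 / 1 4 5 9 3 6 7 2 8 / 6 8 7 5 2 4 1 3 9 / 9 1 6 7 5 8 3 4 2 / 7 5 2 6 4 3 9 8 1 / 4 3 8 2 9 1 6 7 5 / 5 2 4 3 7 9 8 1 6 / 8 7 1 4 6 5 2 9 3 / 3 6 9 8 1 2 4 5 7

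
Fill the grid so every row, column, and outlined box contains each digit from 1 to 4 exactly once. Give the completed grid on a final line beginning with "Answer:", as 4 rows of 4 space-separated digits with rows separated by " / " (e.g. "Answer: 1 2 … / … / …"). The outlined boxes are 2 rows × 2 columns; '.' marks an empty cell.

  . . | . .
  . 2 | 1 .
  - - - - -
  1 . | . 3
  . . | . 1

Step 1. [r3c2∈{4}] nothing but 4 survives at r3c2 ⇒ r3c2=4.
Step 2. [r2c1∈{3,4}] in row 2, 3 fits only at r2c1, so r2c1=3.
Step 3. [r4c3∈{2,4}] 4 has one home in row 4: r4c3, so r4c3=4.
Step 4. [r1c4∈{2,4}] r1c4 is the only open cell in col 4 admitting 2 ⇒ r1c4=2.
Step 5. [r1c1∈{4}] r1c1 is down to just 4. So r1c1=4.
Step 6. [r1c2∈{1}] nothing but 1 survives at r1c2, so r1c2=1.
Step 7. [r4c1∈{2}] r4c1 is down to just 2 ⇒ r4c1=2.
Step 8. [r1c3∈{3}] r1c3's peers cover all but 3. So r1c3=3.
Step 9. [r2c4∈{4}] nothing but 4 survives at r2c4. So r2c4=4.
Step 10. [r3c3∈{2}] nothing but 2 survives at r3c3 ⇒ r3c3=2.
Step 11. [r4c2∈{3}] only 3 remains possible at r4c2, so r4c2=3.

Answer: 4 1 3 2 / 3 2 1 4 / 1 4 2 3 / 2 3 4 1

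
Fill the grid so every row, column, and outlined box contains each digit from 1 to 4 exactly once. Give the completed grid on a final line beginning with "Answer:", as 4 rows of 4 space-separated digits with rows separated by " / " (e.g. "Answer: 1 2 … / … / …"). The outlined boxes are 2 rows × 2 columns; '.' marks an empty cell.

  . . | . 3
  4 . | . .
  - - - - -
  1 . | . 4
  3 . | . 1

Step 1. [r4c3∈{2}] nothing but 2 survives at r4c3, so r4c3=2.
Step 2. [r2c2∈{1,2,3}] 3 has one home in row 2: r2c2. So r2c2=3.
Step 3. [r1c2∈{1,2}] across col 2, 1 lands solely at r1c2 ⇒ r1c2=1.
Step 4. [r3c3∈{3}] r3c3 is down to just 3 ⇒ r3c3=3.
Step 5. [r2c4∈{2}] r2c4 has the single candidate 2. So r2c4=2.
Step 6. [r1c3∈{4}] r1c3 is down to just 4, so r1c3=4.
Step 7. [r1c1∈{2}] r1c1 is down to just 2. So r1c1=2.
Step 8. [r2c3∈{1}] r2c3's peers cover all but 1. So r2c3=1.
Step 9. [r3c2∈{2}] r3c2 has the single candidate 2, so r3c2=2.
Step 10. [r4c2∈{4}] r4c2 has the single candidate 4. So r4c2=4.

Answer: 2 1 4 3 / 4 3 1 2 / 1 2 3 4 / 3 4 2 1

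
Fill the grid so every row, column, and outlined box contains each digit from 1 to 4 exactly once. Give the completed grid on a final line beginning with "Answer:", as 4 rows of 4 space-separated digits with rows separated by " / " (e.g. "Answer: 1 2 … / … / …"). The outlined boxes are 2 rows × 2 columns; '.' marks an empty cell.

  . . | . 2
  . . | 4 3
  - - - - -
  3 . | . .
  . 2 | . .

Step 1. [r1c3∈{1}] r1c3 is down to just 1. So r1c3=1.
Step 2. [r2c2∈{1}] only 1 remains possible at r2c2 ⇒ r2c2=1.
Step 3. [r3c2∈{4}] r3c2 has the single candidate 4 ⇒ r3c2=4.
Step 4. [r3c4∈{1}] nothing but 1 survives at r3c4. So r3c4=1.
Step 5. [r1c1∈{4}] nothing but 4 survives at r1c1 ⇒ r1c1=4.
Step 6. [r4c3∈{3}] nothing but 3 survives at r4c3 ⇒ r4c3=3.
Step 7. [r4c1∈{1}] r4c1 is down to just 1 ⇒ r4c1=1.
Step 8. [r1c2∈{3}] only 3 remains possible at r1c2, so r1c2=3.
Step 9. [r4c4∈{4}] nothing but 4 survives at r4c4 ⇒ r4c4=4.
Step 10. [r3c3∈{2}] r3c3 has the single candidate 2. So r3c3=2.
Step 11. [r2c1∈{2}] r2c1 is down to just 2 ⇒ r2c1=2.

Answer: 4 3 1 2 / 2 1 4 3 / 3 4 2 1 / 1 2 3 4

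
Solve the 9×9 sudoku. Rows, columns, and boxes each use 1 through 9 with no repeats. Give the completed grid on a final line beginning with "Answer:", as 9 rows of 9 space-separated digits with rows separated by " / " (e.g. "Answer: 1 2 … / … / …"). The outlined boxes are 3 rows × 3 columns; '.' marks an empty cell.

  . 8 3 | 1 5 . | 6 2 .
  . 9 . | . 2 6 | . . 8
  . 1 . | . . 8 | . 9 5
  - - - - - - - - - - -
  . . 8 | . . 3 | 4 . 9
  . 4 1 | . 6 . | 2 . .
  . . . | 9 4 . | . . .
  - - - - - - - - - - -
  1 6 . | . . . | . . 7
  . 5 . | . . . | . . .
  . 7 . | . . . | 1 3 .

Step 1. [r8c1∈{2,3,4,8,9}] across box 7, 3 lands solely at r8c1 ⇒ r8c1=3.
Step 2. [r5c4∈{5,7,8}] 8 has one home in box 5: r5c4, so r5c4=8.
Step 3. [r4c2∈{2}] r4c2's peers cover all but 2 ⇒ r4c2=2.
Step 4. [r6c6∈{1,2,5,7}] 2 has one home in row 6: r6c6, so r6c6=2.
Step 5. [r1c9∈{4}] r1c9 has the single candidate 4. So r1c9=4.
Step 6. [r1c1∈{7}] only 7 remains possible at r1c1, so r1c1=7.
Step 7. [r8c6∈{1,4,7,9}] col 6 places 1 nowhere but r8c6. So r8c6=1.
Step 8. [r6c3∈{5,6,7}] 7 has one home in col 3: r6c3 ⇒ r6c3=7.
Step 9. [r5c6∈{5,7}] 7 has one home in col 6: r5c6. So r5c6=7.
Step 10. [r5c8∈{5}] r5c8 has the single candidate 5. So r5c8=5.
Step 11. [r6c9∈{1,3,6}] r6c9 is the only open cell in col 9 admitting 1, so r6c9=1.
Step 12. [r9c1∈{2,4,8,9}] 8 has one home in col 1: r9c1 ⇒ r9c1=8.
Step 13. [r9c5∈{9}] nothing but 9 survives at r9c5, so r9c5=9.
Step 14. [r7c7∈{5,8,9}] r7c7 is the only open cell in col 7 admitting 5, so r7c7=5.
Step 15. [r7c6∈{4}] only 4 remains possible at r7c6 ⇒ r7c6=4.
Step 16. [r7c8∈{8}] only 8 remains possible at r7c8. So r7c8=8.
Step 17. [r9c3∈{2,4}] in row 9, 4 fits only at r9c3 ⇒ r9c3=4.
Step 18. [r6c1∈{5,6}] row 6 places 5 nowhere but r6c1. So r6c1=5.
Step 19. [r3c1∈{2,4,6}] across col 1, 2 lands solely at r3c1 ⇒ r3c1=2.
Step 20. [r3c4∈{3,4,7}] 4 has one home in row 3: r3c4. So r3c4=4.
Step 21. [r6c8∈{6}] r6c8 has the single candidate 6, so r6c8=6.
Step 22. [r7c3∈{2,9}] row 7 places 9 nowhere but r7c3 ⇒ r7c3=9.
Step 23. [r7c4∈{2,3}] 2 has one home in row 7: r7c4 ⇒ r7c4=2.
Step 24. [r2c4∈{3,7}] col 4 places 3 nowhere but r2c4. So r2c4=3.
Step 25. [r3c5∈{7}] r3c5 is down to just 7, so r3c5=7.
Step 26. [r9c9∈{2,6}] r9c9 is the only open cell in row 9 admitting 2 ⇒ r9c9=2.
Step 27. [r9c4∈{5,6}] in row 9, 6 fits only at r9c4. So r9c4=6.
Step 28. [r2c7∈{7}] r2c7's peers cover all but 7 ⇒ r2c7=7.
Step 29. [r6c2∈{3}] only 3 remains possible at r6c2 ⇒ r6c2=3.
Step 30. [r8c4∈{7}] r8c4 has the single candidate 7. So r8c4=7.
Step 31. [r2c1∈{4}] r2c1 is down to just 4. So r2c1=4.
Step 32. [r8c9∈{6}] r8c9's peers cover all but 6, so r8c9=6.
Step 33. [r2c3∈{5}] nothing but 5 survives at r2c3, so r2c3=5.
Step 34. [r7c5∈{3}] nothing but 3 survives at r7c5. So r7c5=3.
Step 35. [r6c7∈{8}] only 8 remains possible at r6c7 ⇒ r6c7=8.
Step 36. [r3c3∈{6}] r3c3 has the single candidate 6 ⇒ r3c3=6.
Step 37. [r4c8∈{7}] r4c8's peers cover all but 7. So r4c8=7.
Step 38. [r4c1∈{6}] r4c1 is down to just 6 ⇒ r4c1=6.
Step 39. [r5c9∈{3}] r5c9's peers cover all but 3 ⇒ r5c9=3.
Step 40. [r8c3∈{2}] r8c3 is down to just 2. So r8c3=2.
Step 41. [r9c6∈{5}] r9c6's peers cover all but 5 ⇒ r9c6=5.
Step 42. [r8c8∈{4}] nothing but 4 survives at r8c8, so r8c8=4.
Step 43. [r4c4∈{5}] r4c4 has the single candidate 5 ⇒ r4c4=5.
Step 44. [r5c1∈{9}] r5c1 is down to just 9. So r5c1=9.
Step 45. [r8c5∈{8}] only 8 remains possible at r8c5 ⇒ r8c5=8.
Step 46. [r2c8∈{1}] nothing but 1 survives at r2c8, so r2c8=1.
Step 47. [r4c5∈{1}] nothing but 1 survives at r4c5 ⇒ r4c5=1.
Step 48. [r8c7∈{9}] nothing but 9 survives at r8c7. So r8c7=9.
Step 49. [r3c7∈{3}] r3c7 is down to just 3, so r3c7=3.
Step 50. [r1c6∈{9}] r1c6's peers cover all but 9, so r1c6=9.

Answer: 7 8 3 1 5 9 6 2 4 / 4 9 5 3 2 6 7 1 8 / 2 1 6 4 7 8 3 9 5 / 6 2 8 5 1 3 4 7 9 / 9 4 1 8 6 7 2 5 3 / 5 3 7 9 4 2 8 6 1 / 1 6 9 2 3 4 5 8 7 / 3 5 2 7 8 1 9 4 6 / 8 7 4 6 9 5 1 3 2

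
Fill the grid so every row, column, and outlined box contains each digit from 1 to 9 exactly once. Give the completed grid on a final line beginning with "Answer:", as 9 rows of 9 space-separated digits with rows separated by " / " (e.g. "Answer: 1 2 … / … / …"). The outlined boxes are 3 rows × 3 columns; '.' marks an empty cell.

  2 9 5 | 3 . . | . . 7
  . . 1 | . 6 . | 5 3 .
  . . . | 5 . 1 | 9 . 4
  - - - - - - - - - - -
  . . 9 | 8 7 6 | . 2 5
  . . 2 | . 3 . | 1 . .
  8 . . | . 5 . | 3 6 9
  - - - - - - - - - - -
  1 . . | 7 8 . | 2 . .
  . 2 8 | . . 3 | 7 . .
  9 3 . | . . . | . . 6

Step 1. [r3c8∈{8}] nothing but 8 survives at r3c8, so r3c8=8.
Step 2. [r2c6∈{2,4,7,8,9}] across col 6, 7 lands solely at r2c6 ⇒ r2c6=7.
Step 3. [r8c5∈{1,4,9}] 9 has one home in col 5: r8c5 ⇒ r8c5=9.
Step 4. [r9c5∈{1,2,4}] in col 5, 1 fits only at r9c5 ⇒ r9c5=1.
Step 5. [r2c1∈{4}] r2c1 is down to just 4, so r2c1=4.
Step 6. [r5c8∈{4,7}] in col 8, 7 fits only at r5c8. So r5c8=7.
Step 7. [r3c1∈{3,6,7}] col 1 places 7 nowhere but r3c1 ⇒ r3c1=7.
Step 8. [r6c4∈{1,2,4}] col 4 places 1 nowhere but r6c4. So r6c4=1.
Step 9. [r3c2∈{6}] nothing but 6 survives at r3c2 ⇒ r3c2=6.
Step 10. [r4c7∈{4}] r4c7's peers cover all but 4. So r4c7=4.
Step 11. [r7c3∈{4,6}] across row 7, 6 lands solely at r7c3. So r7c3=6.
Step 12. [r8c1∈{5}] r8c1's peers cover all but 5. So r8c1=5.
Step 13. [r7c2∈{4}] only 4 remains possible at r7c2 ⇒ r7c2=4.
Step 14. [r6c3∈{4,7}] 4 has one home in col 3: r6c3, so r6c3=4.
Step 15. [r5c6∈{4,9}] 9 has one home in col 6: r5c6 ⇒ r5c6=9.
Step 16. [r5c4∈{4}] only 4 remains possible at r5c4. So r5c4=4.
Step 17. [r9c6∈{2,4,5}] across box 8, 4 lands solely at r9c6. So r9c6=4.
Step 18. [r2c9∈{2}] only 2 remains possible at r2c9 ⇒ r2c9=2.
Step 19. [r9c8∈{5}] nothing but 5 survives at r9c8 ⇒ r9c8=5.
Step 20. [r8c9∈{1}] r8c9 has the single candidate 1. So r8c9=1.
Step 21. [r4c2∈{1}] r4c2's peers cover all but 1. So r4c2=1.
Step 22. [r5c9∈{8}] r5c9 is down to just 8, so r5c9=8.
Step 23. [r9c3∈{7}] nothing but 7 survives at r9c3. So r9c3=7.
Step 24. [r3c3∈{3}] only 3 remains possible at r3c3. So r3c3=3.
Step 25. [r8c4∈{6}] r8c4 is down to just 6 ⇒ r8c4=6.
Step 26. [r1c8∈{1}] r1c8 has the single candidate 1, so r1c8=1.
Step 27. [r7c6∈{5}] r7c6 has the single candidate 5, so r7c6=5.
Step 28. [r9c7∈{8}] only 8 remains possible at r9c7. So r9c7=8.
Step 29. [r5c2∈{5}] only 5 remains possible at r5c2 ⇒ r5c2=5.
Step 30. [r1c5∈{4}] r1c5 is down to just 4 ⇒ r1c5=4.
Step 31. [r7c8∈{9}] nothing but 9 survives at r7c8, so r7c8=9.
Step 32. [r1c7∈{6}] only 6 remains possible at r1c7. So r1c7=6.
Step 33. [r1c6∈{8}] r1c6's peers cover all but 8. So r1c6=8.
Step 34. [r9c4∈{2}] r9c4 is down to just 2, so r9c4=2.
Step 35. [r5c1∈{6}] r5c1's peers cover all but 6 ⇒ r5c1=6.
Step 36. [r2c4∈{9}] r2c4's peers cover all but 9, so r2c4=9.
Step 37. [r2c2∈{8}] r2c2's peers cover all but 8. So r2c2=8.
Step 38. [r8c8∈{4}] r8c8 is down to just 4. So r8c8=4.
Step 39. [r7c9∈{3}] r7c9 has the single candidate 3. So r7c9=3.
Step 40. [r3c5∈{2}] r3c5 has the single candidate 2. So r3c5=2.
Step 41. [r4c1∈{3}] nothing but 3 survives at r4c1, so r4c1=3.
Step 42. [r6c2∈{7}] r6c2's peers cover all but 7 ⇒ r6c2=7.
Step 43. [r6c6∈{2}] r6c6 has the single candidate 2. So r6c6=2.

Answer: 2 9 5 3 4 8 6 1 7 / 4 8 1 9 6 7 5 3 2 / 7 6 3 5 2 1 9 8 4 / 3 1 9 8 7 6 4 2 5 / 6 5 2 4 3 9 1 7 8 / 8 7 4 1 5 2 3 6 9 / 1 4 6 7 8 5 2 9 3 / 5 2 8 6 9 3 7 4 1 / 9 3 7 2 1 4 8 5 6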